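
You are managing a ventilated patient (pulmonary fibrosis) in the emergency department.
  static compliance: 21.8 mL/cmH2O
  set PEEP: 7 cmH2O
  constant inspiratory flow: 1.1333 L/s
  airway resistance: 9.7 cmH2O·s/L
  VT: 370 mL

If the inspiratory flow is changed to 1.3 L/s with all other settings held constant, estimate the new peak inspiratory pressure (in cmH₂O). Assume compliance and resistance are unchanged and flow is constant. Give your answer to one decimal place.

PIP = Vt/C + R·V̇ + PEEP (constant-flow equation of motion).
Only the resistive term changes: ΔPIP = R × ΔV̇ = 9.7 × (1.3 − 1.1333) = 9.7 × 0.1667 = 1.617 cmH2O.
Original PIP = 370/21.8 + 9.7×1.1333 + 7 = 34.965 cmH2O; new PIP = 34.965 + (1.617) = 36.582 cmH2O.

36.6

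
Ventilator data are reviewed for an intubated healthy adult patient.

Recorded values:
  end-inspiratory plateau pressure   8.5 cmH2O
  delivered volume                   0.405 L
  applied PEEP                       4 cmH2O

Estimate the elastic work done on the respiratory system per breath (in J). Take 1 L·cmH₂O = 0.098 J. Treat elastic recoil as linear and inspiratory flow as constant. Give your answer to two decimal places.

Elastic work ≈ ½ × (Pplat − PEEP) × Vt = 0.5 × (8.5 − 4) × 0.405 L = 0.5 × 4.5 × 0.405 = 0.9113 L·cmH2O.
× 0.098 J/(L·cmH2O) → 0.08931 J.

0.09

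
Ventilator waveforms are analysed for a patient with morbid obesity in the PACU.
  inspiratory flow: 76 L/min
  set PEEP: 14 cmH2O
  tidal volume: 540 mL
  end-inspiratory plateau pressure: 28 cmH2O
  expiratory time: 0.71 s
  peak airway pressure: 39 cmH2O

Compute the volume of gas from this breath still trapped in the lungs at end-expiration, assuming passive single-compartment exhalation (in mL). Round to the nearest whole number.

Flow: 76 L/min ÷ 60 = 1.2667 L/s.
R = (PIP − Pplat)/V̇ = (39 − 28) / 1.2667 = 11.0/1.2667 = 8.684 cmH2O·s/L.
C = Vt/(Pplat − PEEP) = 540.0 / (28 − 14) = 540.0/14.0 = 38.571 mL/cmH2O.
τ = R × C = 8.684 × 0.03857 L/cmH2O = 0.3349 s.
Fraction remaining = e^(−Te/τ) = e^(−0.71/0.3349) = 0.12.
Trapped volume = 540.0 × 0.12 = 64.8 mL.

65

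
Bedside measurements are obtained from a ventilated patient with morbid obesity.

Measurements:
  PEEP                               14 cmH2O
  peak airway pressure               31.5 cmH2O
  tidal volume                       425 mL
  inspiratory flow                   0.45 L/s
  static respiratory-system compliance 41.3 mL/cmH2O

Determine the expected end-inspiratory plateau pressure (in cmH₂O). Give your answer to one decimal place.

Pplat = PEEP + Vt / Cstat = 14 + 425 / 41.3 = 14 + 10.291 = 24.291 cmH2O.

24.3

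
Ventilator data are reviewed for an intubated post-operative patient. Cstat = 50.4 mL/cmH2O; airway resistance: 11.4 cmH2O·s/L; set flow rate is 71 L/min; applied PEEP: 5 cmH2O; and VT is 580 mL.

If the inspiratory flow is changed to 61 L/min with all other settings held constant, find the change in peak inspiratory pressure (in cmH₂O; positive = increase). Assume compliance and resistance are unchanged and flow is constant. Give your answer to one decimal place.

-1.9

Flow: 71 L/min ÷ 60 = 1.1833 L/s.
New flow: 61 L/min ÷ 60 = 1.0167 L/s.
PIP = Vt/C + R·V̇ + PEEP (constant-flow equation of motion).
Only the resistive term changes: ΔPIP = R × ΔV̇ = 11.4 × (1.0167 − 1.1833) = 11.4 × -0.1666 = -1.899 cmH2O.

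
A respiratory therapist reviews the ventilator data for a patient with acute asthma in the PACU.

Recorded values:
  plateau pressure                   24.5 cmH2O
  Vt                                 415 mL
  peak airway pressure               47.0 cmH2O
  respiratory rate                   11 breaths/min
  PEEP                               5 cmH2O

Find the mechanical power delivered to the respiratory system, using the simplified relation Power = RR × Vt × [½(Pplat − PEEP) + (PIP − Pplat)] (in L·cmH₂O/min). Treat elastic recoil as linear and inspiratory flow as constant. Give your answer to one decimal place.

147.2

Per-breath work = Vt × [½(Pplat−PEEP) + (PIP−Pplat)] = 0.415 × [0.5×19.5 + 22.5] = 0.415 × 32.25 = 13.384 L·cmH2O.
Power = 11 × 13.384 = 147.22 L·cmH2O/min.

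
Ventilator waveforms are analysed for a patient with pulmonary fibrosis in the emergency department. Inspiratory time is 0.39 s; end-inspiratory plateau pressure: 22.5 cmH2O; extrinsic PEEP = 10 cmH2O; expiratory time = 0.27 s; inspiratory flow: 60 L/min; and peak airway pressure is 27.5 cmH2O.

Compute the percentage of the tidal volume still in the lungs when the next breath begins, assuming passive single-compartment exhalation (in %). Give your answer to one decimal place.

Flow: 60 L/min ÷ 60 = 1 L/s.
Vt = flow × Ti = 1 L/s × 0.39 s × 1000 mL/L = 390.0 mL.
R = (PIP − Pplat)/V̇ = (27.5 − 22.5) / 1 = 5.0/1 = 5.0 cmH2O·s/L.
C = Vt/(Pplat − PEEP) = 390.0 / (22.5 − 10) = 390.0/12.5 = 31.2 mL/cmH2O.
τ = R × C = 5.0 × 0.0312 L/cmH2O = 0.156 s.
Fraction remaining at end-expiration = e^(−Te/τ) = e^(−0.27/0.156) = 0.1771 → 17.71%.

17.7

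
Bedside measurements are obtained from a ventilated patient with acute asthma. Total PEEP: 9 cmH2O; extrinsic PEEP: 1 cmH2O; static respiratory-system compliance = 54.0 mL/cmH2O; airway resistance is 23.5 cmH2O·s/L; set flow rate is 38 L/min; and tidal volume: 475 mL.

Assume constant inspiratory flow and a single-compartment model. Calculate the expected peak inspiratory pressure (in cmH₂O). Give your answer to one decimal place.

Flow: 38 L/min ÷ 60 = 0.6333 L/s.
Total PEEP = 9 cmH2O (set 1 + intrinsic 8); this is the baseline alveolar pressure.
Equation of motion (constant flow): PIP = Vt/C + R·V̇ + PEEP.
PIP = 475/54.0 + 23.5×0.6333 + 9 = 8.796 + 14.883 + 9 = 32.679 cmH2O.

32.7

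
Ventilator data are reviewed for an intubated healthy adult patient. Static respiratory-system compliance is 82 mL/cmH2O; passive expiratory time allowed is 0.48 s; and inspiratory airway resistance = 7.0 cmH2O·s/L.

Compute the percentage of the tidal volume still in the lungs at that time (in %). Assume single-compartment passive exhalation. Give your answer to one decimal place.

τ = R × C = 7.0 × 82 mL/cmH2O = 7.0 × 0.082 L/cmH2O = 0.574 s.
Passive exhalation: V(t)/V₀ = e^(−t/τ) = e^(−0.48/0.574) = 0.4333.
Fraction remaining = 0.4333 → 43.33%.

43.3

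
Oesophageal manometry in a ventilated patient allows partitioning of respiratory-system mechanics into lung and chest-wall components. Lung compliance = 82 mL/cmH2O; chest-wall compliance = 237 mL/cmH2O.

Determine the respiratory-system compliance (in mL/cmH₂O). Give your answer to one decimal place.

Lung and chest wall are elastances in series: 1/Crs = 1/CL + 1/Ccw.
1/Crs = 1/82 + 1/237 = 0.01641.
Crs = 60.938 mL/cmH2O.

60.9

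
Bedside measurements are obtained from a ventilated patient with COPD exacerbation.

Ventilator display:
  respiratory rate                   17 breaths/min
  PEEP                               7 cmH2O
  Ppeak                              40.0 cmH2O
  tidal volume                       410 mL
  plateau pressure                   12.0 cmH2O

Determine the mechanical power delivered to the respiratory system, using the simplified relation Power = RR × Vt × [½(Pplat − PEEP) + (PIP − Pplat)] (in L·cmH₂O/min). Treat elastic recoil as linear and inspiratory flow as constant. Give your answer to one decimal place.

Per-breath work = Vt × [½(Pplat−PEEP) + (PIP−Pplat)] = 0.410 × [0.5×5.0 + 28.0] = 0.410 × 30.5 = 12.505 L·cmH2O.
Power = 17 × 12.505 = 212.59 L·cmH2O/min.

212.6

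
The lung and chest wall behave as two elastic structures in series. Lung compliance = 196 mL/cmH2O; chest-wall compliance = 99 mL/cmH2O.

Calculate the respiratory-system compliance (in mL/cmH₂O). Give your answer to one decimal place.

65.8

Lung and chest wall are elastances in series: 1/Crs = 1/CL + 1/Ccw.
1/Crs = 1/196 + 1/99 = 0.0152.
Crs = 65.789 mL/cmH2O.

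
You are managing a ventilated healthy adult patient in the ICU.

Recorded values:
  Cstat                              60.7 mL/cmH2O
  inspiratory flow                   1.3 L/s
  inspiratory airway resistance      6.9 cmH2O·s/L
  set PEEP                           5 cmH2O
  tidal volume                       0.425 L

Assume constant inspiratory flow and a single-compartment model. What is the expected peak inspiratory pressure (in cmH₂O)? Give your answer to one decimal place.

Equation of motion (constant flow): PIP = Vt/C + R·V̇ + PEEP.
PIP = 425/60.7 + 6.9×1.3 + 5 = 7.002 + 8.97 + 5 = 20.972 cmH2O.

21.0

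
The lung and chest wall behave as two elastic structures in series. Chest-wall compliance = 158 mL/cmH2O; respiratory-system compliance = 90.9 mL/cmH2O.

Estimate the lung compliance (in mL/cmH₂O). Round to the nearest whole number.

214

1/CL = 1/Crs − 1/Ccw.
1/CL = 1/90.9 − 1/158 = 0.004672.
CL = 214.04 mL/cmH2O.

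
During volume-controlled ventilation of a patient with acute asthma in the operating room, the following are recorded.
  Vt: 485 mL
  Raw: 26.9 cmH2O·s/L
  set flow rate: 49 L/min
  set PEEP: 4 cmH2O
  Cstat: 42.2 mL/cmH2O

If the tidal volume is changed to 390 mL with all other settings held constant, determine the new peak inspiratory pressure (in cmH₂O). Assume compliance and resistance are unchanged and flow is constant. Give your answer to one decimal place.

35.2

Flow: 49 L/min ÷ 60 = 0.8167 L/s.
PIP = Vt/C + R·V̇ + PEEP (constant-flow equation of motion).
Only the elastic term changes: ΔPIP = ΔVt / C = (390 − 485) / 42.2 = -2.251 cmH2O.
Original PIP = 485/42.2 + 26.9×0.8167 + 4 = 37.462 cmH2O; new PIP = 37.462 + (-2.251) = 35.211 cmH2O.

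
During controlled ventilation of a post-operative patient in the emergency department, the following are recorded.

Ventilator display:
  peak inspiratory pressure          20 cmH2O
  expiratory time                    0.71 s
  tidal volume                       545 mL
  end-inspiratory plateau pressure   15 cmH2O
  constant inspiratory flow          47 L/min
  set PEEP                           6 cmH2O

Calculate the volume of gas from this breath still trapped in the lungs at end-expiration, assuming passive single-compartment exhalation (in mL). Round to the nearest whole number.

87

Flow: 47 L/min ÷ 60 = 0.7833 L/s.
R = (PIP − Pplat)/V̇ = (20 − 15) / 0.7833 = 5.0/0.7833 = 6.383 cmH2O·s/L.
C = Vt/(Pplat − PEEP) = 545.0 / (15 − 6) = 545.0/9.0 = 60.556 mL/cmH2O.
τ = R × C = 6.383 × 0.06056 L/cmH2O = 0.3866 s.
Fraction remaining = e^(−Te/τ) = e^(−0.71/0.3866) = 0.1594.
Trapped volume = 545.0 × 0.1594 = 86.873 mL.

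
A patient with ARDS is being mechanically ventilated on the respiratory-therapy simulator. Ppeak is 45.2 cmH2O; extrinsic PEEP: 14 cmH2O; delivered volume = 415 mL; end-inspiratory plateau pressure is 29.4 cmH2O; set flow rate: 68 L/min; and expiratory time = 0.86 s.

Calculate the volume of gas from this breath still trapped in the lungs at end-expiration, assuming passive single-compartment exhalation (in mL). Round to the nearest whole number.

Flow: 68 L/min ÷ 60 = 1.1333 L/s.
R = (PIP − Pplat)/V̇ = (45.2 − 29.4) / 1.1333 = 15.8/1.1333 = 13.942 cmH2O·s/L.
C = Vt/(Pplat − PEEP) = 415.0 / (29.4 − 14) = 415.0/15.4 = 26.948 mL/cmH2O.
τ = R × C = 13.942 × 0.02695 L/cmH2O = 0.3757 s.
Fraction remaining = e^(−Te/τ) = e^(−0.86/0.3757) = 0.1014.
Trapped volume = 415.0 × 0.1014 = 42.081 mL.

42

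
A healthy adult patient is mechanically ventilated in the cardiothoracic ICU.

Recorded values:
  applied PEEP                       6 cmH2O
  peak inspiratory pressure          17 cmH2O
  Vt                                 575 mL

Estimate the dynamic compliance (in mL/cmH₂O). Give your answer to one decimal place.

Dynamic compliance = Vt / (PIP − PEEP) = 575 / (17 − 6) = 575 / 11.0 = 52.273 mL/cmH2O.

52.3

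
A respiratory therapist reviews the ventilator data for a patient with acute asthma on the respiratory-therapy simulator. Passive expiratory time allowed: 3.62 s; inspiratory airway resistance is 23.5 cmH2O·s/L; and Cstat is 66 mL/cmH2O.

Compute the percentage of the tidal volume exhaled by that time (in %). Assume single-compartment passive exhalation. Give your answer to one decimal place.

τ = R × C = 23.5 × 66 mL/cmH2O = 23.5 × 0.066 L/cmH2O = 1.551 s.
Passive exhalation: V(t)/V₀ = e^(−t/τ) = e^(−3.62/1.551) = 0.09691.
Fraction exhaled = 1 − 0.09691 = 0.9031 → 90.31%.

90.3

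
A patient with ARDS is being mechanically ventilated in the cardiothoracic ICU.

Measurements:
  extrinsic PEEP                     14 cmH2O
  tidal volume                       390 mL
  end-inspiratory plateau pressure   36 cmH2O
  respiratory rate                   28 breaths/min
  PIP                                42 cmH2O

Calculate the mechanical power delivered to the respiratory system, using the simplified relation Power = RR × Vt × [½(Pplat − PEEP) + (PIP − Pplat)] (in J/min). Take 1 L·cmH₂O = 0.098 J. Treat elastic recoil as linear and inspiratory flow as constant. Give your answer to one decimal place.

Per-breath work = Vt × [½(Pplat−PEEP) + (PIP−Pplat)] = 0.390 × [0.5×22.0 + 6.0] = 0.390 × 17.0 = 6.63 L·cmH2O.
Power = 28 × 6.63 = 185.64 L·cmH2O/min.
× 0.098 J/(L·cmH2O) → 18.193 J/min.

18.2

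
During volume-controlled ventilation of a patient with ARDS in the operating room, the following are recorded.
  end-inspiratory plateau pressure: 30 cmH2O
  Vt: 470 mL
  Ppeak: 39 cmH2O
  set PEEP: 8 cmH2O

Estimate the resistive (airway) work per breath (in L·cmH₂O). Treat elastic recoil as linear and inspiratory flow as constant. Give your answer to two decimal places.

With constant inspiratory flow the resistive pressure is constant at PIP − Pplat = 39 − 30 = 9.0 cmH2O, so resistive work = 9.0 × 0.470 = 4.23 L·cmH2O.

4.23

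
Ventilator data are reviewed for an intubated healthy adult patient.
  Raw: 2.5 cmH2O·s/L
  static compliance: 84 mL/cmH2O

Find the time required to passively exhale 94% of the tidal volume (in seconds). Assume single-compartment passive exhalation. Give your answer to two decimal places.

τ = R × C = 2.5 × 84 mL/cmH2O = 2.5 × 0.084 L/cmH2O = 0.21 s.
Exhaled fraction f = 1 − e^(−t/τ) → t = −τ·ln(1 − f) = −0.21·ln(0.06) = 0.5908 s.

0.59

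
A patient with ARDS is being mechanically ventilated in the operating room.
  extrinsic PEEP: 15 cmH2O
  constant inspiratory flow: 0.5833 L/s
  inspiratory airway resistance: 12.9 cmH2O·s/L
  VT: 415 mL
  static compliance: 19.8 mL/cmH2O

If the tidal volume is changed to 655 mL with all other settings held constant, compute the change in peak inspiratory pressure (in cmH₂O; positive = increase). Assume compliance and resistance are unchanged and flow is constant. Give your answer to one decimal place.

PIP = Vt/C + R·V̇ + PEEP (constant-flow equation of motion).
Only the elastic term changes: ΔPIP = ΔVt / C = (655 − 415) / 19.8 = 12.121 cmH2O.

12.1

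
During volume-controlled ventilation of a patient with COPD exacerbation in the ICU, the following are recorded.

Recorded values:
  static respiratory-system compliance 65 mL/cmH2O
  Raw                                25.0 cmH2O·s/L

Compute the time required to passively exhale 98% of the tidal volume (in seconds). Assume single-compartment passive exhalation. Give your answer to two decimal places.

6.36

τ = R × C = 25.0 × 65 mL/cmH2O = 25.0 × 0.065 L/cmH2O = 1.625 s.
Exhaled fraction f = 1 − e^(−t/τ) → t = −τ·ln(1 − f) = −1.625·ln(0.02) = 6.357 s.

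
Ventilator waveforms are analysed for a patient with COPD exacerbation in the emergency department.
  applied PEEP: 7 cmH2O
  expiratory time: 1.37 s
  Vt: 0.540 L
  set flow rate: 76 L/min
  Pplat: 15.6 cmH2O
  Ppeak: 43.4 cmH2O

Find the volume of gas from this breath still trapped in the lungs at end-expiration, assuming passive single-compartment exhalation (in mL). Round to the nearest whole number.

200

Flow: 76 L/min ÷ 60 = 1.2667 L/s.
R = (PIP − Pplat)/V̇ = (43.4 − 15.6) / 1.2667 = 27.8/1.2667 = 21.947 cmH2O·s/L.
C = Vt/(Pplat − PEEP) = 540.0 / (15.6 − 7) = 540.0/8.6 = 62.791 mL/cmH2O.
τ = R × C = 21.947 × 0.06279 L/cmH2O = 1.378 s.
Fraction remaining = e^(−Te/τ) = e^(−1.37/1.378) = 0.37.
Trapped volume = 540.0 × 0.37 = 199.8 mL.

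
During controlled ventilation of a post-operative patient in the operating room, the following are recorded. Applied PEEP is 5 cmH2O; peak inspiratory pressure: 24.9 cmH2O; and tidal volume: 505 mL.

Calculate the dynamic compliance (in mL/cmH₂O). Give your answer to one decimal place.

Dynamic compliance = Vt / (PIP − PEEP) = 505 / (24.9 − 5) = 505 / 19.9 = 25.377 mL/cmH2O.

25.4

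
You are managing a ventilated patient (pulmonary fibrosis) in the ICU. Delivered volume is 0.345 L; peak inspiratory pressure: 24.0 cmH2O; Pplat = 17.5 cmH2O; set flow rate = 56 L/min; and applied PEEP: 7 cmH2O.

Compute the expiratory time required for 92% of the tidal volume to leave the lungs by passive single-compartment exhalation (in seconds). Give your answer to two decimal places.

Flow: 56 L/min ÷ 60 = 0.9333 L/s.
R = (PIP − Pplat)/V̇ = (24.0 − 17.5) / 0.9333 = 6.5/0.9333 = 6.965 cmH2O·s/L.
C = Vt/(Pplat − PEEP) = 345.0 / (17.5 − 7) = 345.0/10.5 = 32.857 mL/cmH2O.
τ = R × C = 6.965 × 0.03286 L/cmH2O = 0.2289 s.
t = −τ·ln(1 − 0.92) = −0.2289·ln(0.08) = 0.5781 s.

0.58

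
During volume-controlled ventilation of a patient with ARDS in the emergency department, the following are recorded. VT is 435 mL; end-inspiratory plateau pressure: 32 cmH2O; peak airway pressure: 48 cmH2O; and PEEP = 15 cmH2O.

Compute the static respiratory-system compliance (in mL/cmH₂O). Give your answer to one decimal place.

25.6

Cstat = Vt / (Pplat − PEEP) = 435 / (32 − 15) = 435 / 17.0 = 25.588 mL/cmH2O.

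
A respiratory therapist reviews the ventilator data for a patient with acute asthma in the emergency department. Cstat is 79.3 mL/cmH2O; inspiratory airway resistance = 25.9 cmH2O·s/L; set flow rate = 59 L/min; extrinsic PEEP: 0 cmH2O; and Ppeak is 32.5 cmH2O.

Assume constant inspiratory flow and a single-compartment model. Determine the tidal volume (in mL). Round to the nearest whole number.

Flow: 59 L/min ÷ 60 = 0.9833 L/s.
Equation of motion (constant flow): PIP = Vt/C + R·V̇ + PEEP.
Vt/C = PIP − R·V̇ − PEEP = 32.5 − 25.467 − 0 = 7.033 cmH2O.
Vt = C × 7.033 = 79.3 × 7.033 = 557.72 mL.

558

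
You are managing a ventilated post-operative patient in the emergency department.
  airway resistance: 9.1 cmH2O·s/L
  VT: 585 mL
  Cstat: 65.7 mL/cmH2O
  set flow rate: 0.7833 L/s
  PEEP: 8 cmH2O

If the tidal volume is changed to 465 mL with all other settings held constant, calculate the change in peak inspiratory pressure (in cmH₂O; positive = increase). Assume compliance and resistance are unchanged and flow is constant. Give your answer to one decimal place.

-1.8

PIP = Vt/C + R·V̇ + PEEP (constant-flow equation of motion).
Only the elastic term changes: ΔPIP = ΔVt / C = (465 − 585) / 65.7 = -1.826 cmH2O.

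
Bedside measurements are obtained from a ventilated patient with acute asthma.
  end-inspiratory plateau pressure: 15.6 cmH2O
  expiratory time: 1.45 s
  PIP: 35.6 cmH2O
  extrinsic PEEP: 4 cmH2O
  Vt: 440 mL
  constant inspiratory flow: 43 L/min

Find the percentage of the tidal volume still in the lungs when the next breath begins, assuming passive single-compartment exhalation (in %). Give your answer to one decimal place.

25.4

Flow: 43 L/min ÷ 60 = 0.7167 L/s.
R = (PIP − Pplat)/V̇ = (35.6 − 15.6) / 0.7167 = 20.0/0.7167 = 27.906 cmH2O·s/L.
C = Vt/(Pplat − PEEP) = 440.0 / (15.6 − 4) = 440.0/11.6 = 37.931 mL/cmH2O.
τ = R × C = 27.906 × 0.03793 L/cmH2O = 1.058 s.
Fraction remaining at end-expiration = e^(−Te/τ) = e^(−1.45/1.058) = 0.254 → 25.4%.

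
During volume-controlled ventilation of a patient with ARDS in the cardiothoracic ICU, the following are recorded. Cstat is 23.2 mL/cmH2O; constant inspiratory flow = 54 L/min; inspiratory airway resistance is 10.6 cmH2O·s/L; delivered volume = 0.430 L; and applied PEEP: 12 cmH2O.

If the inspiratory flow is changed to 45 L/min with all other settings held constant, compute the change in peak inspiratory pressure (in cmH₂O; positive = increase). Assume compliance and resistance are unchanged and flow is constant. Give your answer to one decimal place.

Flow: 54 L/min ÷ 60 = 0.9 L/s.
New flow: 45 L/min ÷ 60 = 0.75 L/s.
PIP = Vt/C + R·V̇ + PEEP (constant-flow equation of motion).
Only the resistive term changes: ΔPIP = R × ΔV̇ = 10.6 × (0.75 − 0.9) = 10.6 × -0.15 = -1.59 cmH2O.

-1.6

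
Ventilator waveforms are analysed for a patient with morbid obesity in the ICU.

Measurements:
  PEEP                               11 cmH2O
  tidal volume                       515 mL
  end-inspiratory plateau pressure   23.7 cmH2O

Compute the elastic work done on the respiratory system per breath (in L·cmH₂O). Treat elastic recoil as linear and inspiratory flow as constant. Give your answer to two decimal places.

3.27

Elastic work ≈ ½ × (Pplat − PEEP) × Vt = 0.5 × (23.7 − 11) × 0.515 L = 0.5 × 12.7 × 0.515 = 3.27 L·cmH2O.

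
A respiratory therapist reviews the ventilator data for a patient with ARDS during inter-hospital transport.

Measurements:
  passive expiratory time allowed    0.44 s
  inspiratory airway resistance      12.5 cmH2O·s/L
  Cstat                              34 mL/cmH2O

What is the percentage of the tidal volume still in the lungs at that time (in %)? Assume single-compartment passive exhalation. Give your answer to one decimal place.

35.5

τ = R × C = 12.5 × 34 mL/cmH2O = 12.5 × 0.034 L/cmH2O = 0.425 s.
Passive exhalation: V(t)/V₀ = e^(−t/τ) = e^(−0.44/0.425) = 0.3551.
Fraction remaining = 0.3551 → 35.51%.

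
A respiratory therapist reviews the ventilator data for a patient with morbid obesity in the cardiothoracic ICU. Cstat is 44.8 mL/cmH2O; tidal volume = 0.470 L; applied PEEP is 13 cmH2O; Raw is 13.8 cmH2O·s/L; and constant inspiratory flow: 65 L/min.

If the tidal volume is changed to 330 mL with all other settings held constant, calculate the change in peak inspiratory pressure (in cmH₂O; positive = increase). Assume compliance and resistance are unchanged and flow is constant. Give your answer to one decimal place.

PIP = Vt/C + R·V̇ + PEEP (constant-flow equation of motion).
Only the elastic term changes: ΔPIP = ΔVt / C = (330 − 470) / 44.8 = -3.125 cmH2O.

-3.1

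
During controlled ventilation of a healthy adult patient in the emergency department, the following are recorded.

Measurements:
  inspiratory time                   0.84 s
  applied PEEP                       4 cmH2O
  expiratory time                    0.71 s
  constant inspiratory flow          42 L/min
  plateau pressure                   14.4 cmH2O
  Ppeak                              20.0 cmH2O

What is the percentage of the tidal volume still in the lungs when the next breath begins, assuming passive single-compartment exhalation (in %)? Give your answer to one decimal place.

Flow: 42 L/min ÷ 60 = 0.7 L/s.
Vt = flow × Ti = 0.7 L/s × 0.84 s × 1000 mL/L = 588.0 mL.
R = (PIP − Pplat)/V̇ = (20.0 − 14.4) / 0.7 = 5.6/0.7 = 8.0 cmH2O·s/L.
C = Vt/(Pplat − PEEP) = 588.0 / (14.4 − 4) = 588.0/10.4 = 56.538 mL/cmH2O.
τ = R × C = 8.0 × 0.05654 L/cmH2O = 0.4523 s.
Fraction remaining at end-expiration = e^(−Te/τ) = e^(−0.71/0.4523) = 0.2081 → 20.81%.

20.8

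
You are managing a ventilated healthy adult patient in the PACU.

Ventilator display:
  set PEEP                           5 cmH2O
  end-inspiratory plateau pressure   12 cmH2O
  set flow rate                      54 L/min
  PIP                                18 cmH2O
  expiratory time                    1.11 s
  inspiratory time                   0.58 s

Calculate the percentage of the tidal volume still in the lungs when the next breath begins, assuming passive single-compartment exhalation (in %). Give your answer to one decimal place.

Flow: 54 L/min ÷ 60 = 0.9 L/s.
Vt = flow × Ti = 0.9 L/s × 0.58 s × 1000 mL/L = 522.0 mL.
R = (PIP − Pplat)/V̇ = (18 − 12) / 0.9 = 6.0/0.9 = 6.667 cmH2O·s/L.
C = Vt/(Pplat − PEEP) = 522.0 / (12 − 5) = 522.0/7.0 = 74.571 mL/cmH2O.
τ = R × C = 6.667 × 0.07457 L/cmH2O = 0.4972 s.
Fraction remaining at end-expiration = e^(−Te/τ) = e^(−1.11/0.4972) = 0.1073 → 10.73%.

10.7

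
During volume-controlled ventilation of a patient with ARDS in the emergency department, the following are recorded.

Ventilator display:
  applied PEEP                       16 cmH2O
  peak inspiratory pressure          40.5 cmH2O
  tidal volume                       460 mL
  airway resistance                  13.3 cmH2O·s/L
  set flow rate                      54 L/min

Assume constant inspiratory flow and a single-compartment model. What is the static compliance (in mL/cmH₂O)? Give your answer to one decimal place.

36.7

Flow: 54 L/min ÷ 60 = 0.9 L/s.
Equation of motion (constant flow): PIP = Vt/C + R·V̇ + PEEP.
Vt/C = PIP − R·V̇ − PEEP = 40.5 − 13.3×0.9 − 16 = 40.5 − 11.97 − 16 = 12.53 cmH2O.
C = Vt / 12.53 = 460 / 12.53 = 36.712 mL/cmH2O.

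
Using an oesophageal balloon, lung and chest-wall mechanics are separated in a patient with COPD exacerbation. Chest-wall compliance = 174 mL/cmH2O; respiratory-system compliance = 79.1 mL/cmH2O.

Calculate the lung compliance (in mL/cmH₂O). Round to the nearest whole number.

1/CL = 1/Crs − 1/Ccw.
1/CL = 1/79.1 − 1/174 = 0.006895.
CL = 145.03 mL/cmH2O.

145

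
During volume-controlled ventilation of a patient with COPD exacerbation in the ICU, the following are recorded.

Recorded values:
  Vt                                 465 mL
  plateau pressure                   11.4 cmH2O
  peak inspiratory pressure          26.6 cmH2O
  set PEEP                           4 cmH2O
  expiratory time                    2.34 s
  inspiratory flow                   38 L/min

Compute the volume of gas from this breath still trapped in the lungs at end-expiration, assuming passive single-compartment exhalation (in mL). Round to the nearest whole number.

Flow: 38 L/min ÷ 60 = 0.6333 L/s.
R = (PIP − Pplat)/V̇ = (26.6 − 11.4) / 0.6333 = 15.2/0.6333 = 24.001 cmH2O·s/L.
C = Vt/(Pplat − PEEP) = 465.0 / (11.4 − 4) = 465.0/7.4 = 62.838 mL/cmH2O.
τ = R × C = 24.001 × 0.06284 L/cmH2O = 1.508 s.
Fraction remaining = e^(−Te/τ) = e^(−2.34/1.508) = 0.2119.
Trapped volume = 465.0 × 0.2119 = 98.534 mL.

99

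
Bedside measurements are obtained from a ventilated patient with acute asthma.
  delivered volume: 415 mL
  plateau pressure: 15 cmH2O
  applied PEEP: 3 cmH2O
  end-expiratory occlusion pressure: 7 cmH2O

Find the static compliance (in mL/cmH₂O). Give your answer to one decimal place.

End-expiratory occlusion gives total PEEP = 7 cmH2O (intrinsic PEEP = 7 − 3 = 4). Use total PEEP for the elastic gradient.
Cstat = Vt / (Pplat − PEEPtotal) = 415 / (15 − 7) = 415 / 8.0 = 51.875 mL/cmH2O.

51.9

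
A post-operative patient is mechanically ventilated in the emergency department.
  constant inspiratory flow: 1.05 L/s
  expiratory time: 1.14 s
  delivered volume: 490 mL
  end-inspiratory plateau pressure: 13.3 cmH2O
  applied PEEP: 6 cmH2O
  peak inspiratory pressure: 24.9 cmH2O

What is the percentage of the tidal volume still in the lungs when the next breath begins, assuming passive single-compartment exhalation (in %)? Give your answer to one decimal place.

21.5

R = (PIP − Pplat)/V̇ = (24.9 − 13.3) / 1.05 = 11.6/1.05 = 11.048 cmH2O·s/L.
C = Vt/(Pplat − PEEP) = 490.0 / (13.3 − 6) = 490.0/7.3 = 67.123 mL/cmH2O.
τ = R × C = 11.048 × 0.06712 L/cmH2O = 0.7415 s.
Fraction remaining at end-expiration = e^(−Te/τ) = e^(−1.14/0.7415) = 0.2149 → 21.49%.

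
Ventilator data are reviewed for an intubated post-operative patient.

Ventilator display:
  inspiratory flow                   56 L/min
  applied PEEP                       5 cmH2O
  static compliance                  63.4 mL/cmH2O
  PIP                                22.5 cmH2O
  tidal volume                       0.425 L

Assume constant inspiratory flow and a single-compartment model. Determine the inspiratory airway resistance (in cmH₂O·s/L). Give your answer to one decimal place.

Flow: 56 L/min ÷ 60 = 0.9333 L/s.
Equation of motion (constant flow): PIP = Vt/C + R·V̇ + PEEP.
R·V̇ = PIP − Vt/C − PEEP = 22.5 − 425/63.4 − 5 = 22.5 − 6.703 − 5 = 10.797 cmH2O.
R = 10.797 / 0.9333 = 11.569 cmH2O·s/L.

11.6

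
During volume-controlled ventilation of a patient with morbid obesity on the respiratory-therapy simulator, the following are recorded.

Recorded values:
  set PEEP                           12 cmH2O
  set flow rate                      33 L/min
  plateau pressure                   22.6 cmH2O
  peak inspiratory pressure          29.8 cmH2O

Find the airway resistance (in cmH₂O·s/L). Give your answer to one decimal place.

Flow: 33 L/min ÷ 60 = 0.55 L/s.
Raw = (PIP − Pplat) / flow = (29.8 − 22.6) / 0.55 = 7.2 / 0.55 = 13.091 cmH2O·s/L.

13.1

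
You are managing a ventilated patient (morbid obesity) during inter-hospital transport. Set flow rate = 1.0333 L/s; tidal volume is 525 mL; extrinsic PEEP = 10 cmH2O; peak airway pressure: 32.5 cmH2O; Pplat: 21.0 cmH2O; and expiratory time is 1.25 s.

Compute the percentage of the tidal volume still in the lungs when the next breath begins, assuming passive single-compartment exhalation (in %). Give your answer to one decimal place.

R = (PIP − Pplat)/V̇ = (32.5 − 21.0) / 1.0333 = 11.5/1.0333 = 11.129 cmH2O·s/L.
C = Vt/(Pplat − PEEP) = 525.0 / (21.0 − 10) = 525.0/11.0 = 47.727 mL/cmH2O.
τ = R × C = 11.129 × 0.04773 L/cmH2O = 0.5312 s.
Fraction remaining at end-expiration = e^(−Te/τ) = e^(−1.25/0.5312) = 0.09507 → 9.507%.

9.5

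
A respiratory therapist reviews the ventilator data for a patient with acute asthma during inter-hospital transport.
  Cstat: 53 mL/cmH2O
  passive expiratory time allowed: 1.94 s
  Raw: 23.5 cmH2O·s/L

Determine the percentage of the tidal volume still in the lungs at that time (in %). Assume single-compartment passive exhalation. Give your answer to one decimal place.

21.1

τ = R × C = 23.5 × 53 mL/cmH2O = 23.5 × 0.053 L/cmH2O = 1.246 s.
Passive exhalation: V(t)/V₀ = e^(−t/τ) = e^(−1.94/1.246) = 0.2108.
Fraction remaining = 0.2108 → 21.08%.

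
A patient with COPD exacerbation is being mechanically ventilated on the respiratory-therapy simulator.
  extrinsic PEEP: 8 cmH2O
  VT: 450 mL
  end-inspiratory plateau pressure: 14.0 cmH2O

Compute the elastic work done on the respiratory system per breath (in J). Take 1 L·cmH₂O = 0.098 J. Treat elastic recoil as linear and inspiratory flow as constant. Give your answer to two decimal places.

Elastic work ≈ ½ × (Pplat − PEEP) × Vt = 0.5 × (14.0 − 8) × 0.450 L = 0.5 × 6.0 × 0.450 = 1.35 L·cmH2O.
× 0.098 J/(L·cmH2O) → 0.1323 J.

0.13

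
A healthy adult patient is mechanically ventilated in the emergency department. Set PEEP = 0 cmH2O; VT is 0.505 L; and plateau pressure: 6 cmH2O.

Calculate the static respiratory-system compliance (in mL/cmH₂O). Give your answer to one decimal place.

Cstat = Vt / (Pplat − PEEP) = 505 / (6 − 0) = 505 / 6.0 = 84.167 mL/cmH2O.

84.2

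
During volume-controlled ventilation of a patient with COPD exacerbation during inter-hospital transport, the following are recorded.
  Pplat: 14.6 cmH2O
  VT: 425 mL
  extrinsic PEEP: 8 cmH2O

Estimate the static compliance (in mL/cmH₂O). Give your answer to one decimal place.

64.4

Cstat = Vt / (Pplat − PEEP) = 425 / (14.6 − 8) = 425 / 6.6 = 64.394 mL/cmH2O.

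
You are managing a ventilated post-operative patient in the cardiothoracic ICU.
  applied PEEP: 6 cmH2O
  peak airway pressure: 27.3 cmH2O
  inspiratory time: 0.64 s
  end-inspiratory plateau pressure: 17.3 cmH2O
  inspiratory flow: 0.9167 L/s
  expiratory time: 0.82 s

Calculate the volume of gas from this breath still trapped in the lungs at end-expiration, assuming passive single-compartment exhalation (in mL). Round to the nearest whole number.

Vt = flow × Ti = 0.9167 L/s × 0.64 s × 1000 mL/L = 586.69 mL.
R = (PIP − Pplat)/V̇ = (27.3 − 17.3) / 0.9167 = 10.0/0.9167 = 10.909 cmH2O·s/L.
C = Vt/(Pplat − PEEP) = 586.69 / (17.3 − 6) = 586.69/11.3 = 51.919 mL/cmH2O.
τ = R × C = 10.909 × 0.05192 L/cmH2O = 0.5664 s.
Fraction remaining = e^(−Te/τ) = e^(−0.82/0.5664) = 0.2351.
Trapped volume = 586.69 × 0.2351 = 137.93 mL.

138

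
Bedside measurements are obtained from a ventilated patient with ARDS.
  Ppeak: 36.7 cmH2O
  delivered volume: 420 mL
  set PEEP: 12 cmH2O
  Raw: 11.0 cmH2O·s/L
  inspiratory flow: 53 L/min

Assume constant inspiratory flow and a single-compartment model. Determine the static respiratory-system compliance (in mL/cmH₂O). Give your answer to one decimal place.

Flow: 53 L/min ÷ 60 = 0.8833 L/s.
Equation of motion (constant flow): PIP = Vt/C + R·V̇ + PEEP.
Vt/C = PIP − R·V̇ − PEEP = 36.7 − 11.0×0.8833 − 12 = 36.7 − 9.716 − 12 = 14.984 cmH2O.
C = Vt / 14.984 = 420 / 14.984 = 28.03 mL/cmH2O.

28.0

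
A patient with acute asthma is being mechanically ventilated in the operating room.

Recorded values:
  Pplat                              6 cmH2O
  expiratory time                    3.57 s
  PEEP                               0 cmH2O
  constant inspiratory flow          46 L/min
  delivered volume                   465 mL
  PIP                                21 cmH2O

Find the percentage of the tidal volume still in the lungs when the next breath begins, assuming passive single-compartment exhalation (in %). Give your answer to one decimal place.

Flow: 46 L/min ÷ 60 = 0.7667 L/s.
R = (PIP − Pplat)/V̇ = (21 − 6) / 0.7667 = 15.0/0.7667 = 19.564 cmH2O·s/L.
C = Vt/(Pplat − PEEP) = 465.0 / (6 − 0) = 465.0/6.0 = 77.5 mL/cmH2O.
τ = R × C = 19.564 × 0.0775 L/cmH2O = 1.516 s.
Fraction remaining at end-expiration = e^(−Te/τ) = e^(−3.57/1.516) = 0.0949 → 9.49%.

9.5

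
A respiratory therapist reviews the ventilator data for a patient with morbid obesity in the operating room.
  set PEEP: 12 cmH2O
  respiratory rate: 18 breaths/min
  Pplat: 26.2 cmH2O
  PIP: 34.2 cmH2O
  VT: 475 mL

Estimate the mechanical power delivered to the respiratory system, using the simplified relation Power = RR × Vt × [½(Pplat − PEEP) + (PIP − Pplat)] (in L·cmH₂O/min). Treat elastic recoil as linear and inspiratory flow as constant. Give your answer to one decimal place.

Per-breath work = Vt × [½(Pplat−PEEP) + (PIP−Pplat)] = 0.475 × [0.5×14.2 + 8.0] = 0.475 × 15.1 = 7.173 L·cmH2O.
Power = 18 × 7.173 = 129.11 L·cmH2O/min.

129.1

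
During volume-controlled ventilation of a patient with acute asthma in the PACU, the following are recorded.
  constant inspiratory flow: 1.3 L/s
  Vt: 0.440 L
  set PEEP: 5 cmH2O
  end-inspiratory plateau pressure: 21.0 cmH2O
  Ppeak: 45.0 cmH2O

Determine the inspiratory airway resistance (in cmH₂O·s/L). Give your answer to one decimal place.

18.5

Raw = (PIP − Pplat) / flow = (45.0 − 21.0) / 1.3 = 24.0 / 1.3 = 18.462 cmH2O·s/L.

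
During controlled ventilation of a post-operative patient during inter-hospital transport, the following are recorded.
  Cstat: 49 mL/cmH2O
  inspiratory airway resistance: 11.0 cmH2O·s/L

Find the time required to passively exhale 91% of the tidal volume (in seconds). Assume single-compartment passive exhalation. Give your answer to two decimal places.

1.30

τ = R × C = 11.0 × 49 mL/cmH2O = 11.0 × 0.049 L/cmH2O = 0.539 s.
Exhaled fraction f = 1 − e^(−t/τ) → t = −τ·ln(1 − f) = −0.539·ln(0.09) = 1.298 s.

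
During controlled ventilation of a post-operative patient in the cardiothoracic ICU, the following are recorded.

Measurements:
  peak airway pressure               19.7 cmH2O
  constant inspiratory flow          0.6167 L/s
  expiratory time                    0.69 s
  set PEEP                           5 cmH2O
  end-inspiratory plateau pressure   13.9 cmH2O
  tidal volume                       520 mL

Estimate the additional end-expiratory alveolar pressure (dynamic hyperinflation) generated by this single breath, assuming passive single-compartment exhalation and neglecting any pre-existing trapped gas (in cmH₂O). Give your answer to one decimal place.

R = (PIP − Pplat)/V̇ = (19.7 − 13.9) / 0.6167 = 5.8/0.6167 = 9.405 cmH2O·s/L.
C = Vt/(Pplat − PEEP) = 520.0 / (13.9 − 5) = 520.0/8.9 = 58.427 mL/cmH2O.
τ = R × C = 9.405 × 0.05843 L/cmH2O = 0.5495 s.
Fraction remaining = e^(−Te/τ) = e^(−0.69/0.5495) = 0.2849; trapped volume = 520.0 × 0.2849 = 148.15 mL.
Additional alveolar pressure from trapping ≈ V_trapped / C = 148.15 / 58.427 = 2.536 cmH2O.

2.5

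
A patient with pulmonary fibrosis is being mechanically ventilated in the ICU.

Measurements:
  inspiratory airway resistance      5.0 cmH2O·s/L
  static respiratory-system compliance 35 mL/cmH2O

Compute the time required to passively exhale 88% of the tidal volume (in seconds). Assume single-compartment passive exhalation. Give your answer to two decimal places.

0.37

τ = R × C = 5.0 × 35 mL/cmH2O = 5.0 × 0.035 L/cmH2O = 0.175 s.
Exhaled fraction f = 1 − e^(−t/τ) → t = −τ·ln(1 − f) = −0.175·ln(0.12) = 0.371 s.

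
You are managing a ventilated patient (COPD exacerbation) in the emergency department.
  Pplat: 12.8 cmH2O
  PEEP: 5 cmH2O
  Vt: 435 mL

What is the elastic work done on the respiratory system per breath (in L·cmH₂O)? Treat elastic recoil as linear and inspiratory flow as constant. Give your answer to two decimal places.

Elastic work ≈ ½ × (Pplat − PEEP) × Vt = 0.5 × (12.8 − 5) × 0.435 L = 0.5 × 7.8 × 0.435 = 1.697 L·cmH2O.

1.70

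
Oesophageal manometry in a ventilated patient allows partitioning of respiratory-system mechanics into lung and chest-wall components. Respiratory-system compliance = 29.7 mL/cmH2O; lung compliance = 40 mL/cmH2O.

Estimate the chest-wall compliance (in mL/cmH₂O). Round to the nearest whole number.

1/Ccw = 1/Crs − 1/CL.
1/Ccw = 1/29.7 − 1/40 = 0.00867.
Ccw = 115.34 mL/cmH2O.

115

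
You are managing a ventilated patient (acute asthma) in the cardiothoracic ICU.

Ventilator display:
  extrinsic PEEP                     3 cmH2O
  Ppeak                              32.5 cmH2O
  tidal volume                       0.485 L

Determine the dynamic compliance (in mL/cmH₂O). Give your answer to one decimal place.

Dynamic compliance = Vt / (PIP − PEEP) = 485 / (32.5 − 3) = 485 / 29.5 = 16.441 mL/cmH2O.

16.4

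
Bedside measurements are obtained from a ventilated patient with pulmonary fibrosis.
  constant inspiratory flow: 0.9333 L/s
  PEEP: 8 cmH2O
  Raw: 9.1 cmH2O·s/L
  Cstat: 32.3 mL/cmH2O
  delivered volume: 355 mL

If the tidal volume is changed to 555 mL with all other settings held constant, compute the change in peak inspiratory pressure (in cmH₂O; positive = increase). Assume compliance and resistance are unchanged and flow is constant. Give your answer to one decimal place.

6.2

PIP = Vt/C + R·V̇ + PEEP (constant-flow equation of motion).
Only the elastic term changes: ΔPIP = ΔVt / C = (555 − 355) / 32.3 = 6.192 cmH2O.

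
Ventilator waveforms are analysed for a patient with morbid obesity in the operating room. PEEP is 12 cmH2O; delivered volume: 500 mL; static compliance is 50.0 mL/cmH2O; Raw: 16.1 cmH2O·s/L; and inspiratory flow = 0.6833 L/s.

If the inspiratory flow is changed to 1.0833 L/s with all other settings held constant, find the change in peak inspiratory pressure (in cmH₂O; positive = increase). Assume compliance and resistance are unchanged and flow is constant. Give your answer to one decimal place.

PIP = Vt/C + R·V̇ + PEEP (constant-flow equation of motion).
Only the resistive term changes: ΔPIP = R × ΔV̇ = 16.1 × (1.0833 − 0.6833) = 16.1 × 0.4 = 6.44 cmH2O.

6.4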